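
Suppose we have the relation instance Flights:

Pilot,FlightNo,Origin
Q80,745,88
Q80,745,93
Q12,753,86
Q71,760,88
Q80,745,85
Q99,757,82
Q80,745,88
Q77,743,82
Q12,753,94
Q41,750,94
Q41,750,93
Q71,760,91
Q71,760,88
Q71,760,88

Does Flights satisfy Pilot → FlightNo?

Pilot=Q80: 4 rows → FlightNo = 745, 745, 745, 745 ✓
Pilot=Q12: 2 rows → FlightNo = 753, 753 ✓
Pilot=Q71: 4 rows → FlightNo = 760, 760, 760, 760 ✓
Pilot=Q99: 1 row → FlightNo = 757 ✓
Pilot=Q77: 1 row → FlightNo = 743 ✓
Pilot=Q41: 2 rows → FlightNo = 750, 750 ✓
Every Pilot value is associated with a single FlightNo value, so Pilot → FlightNo holds.

Yes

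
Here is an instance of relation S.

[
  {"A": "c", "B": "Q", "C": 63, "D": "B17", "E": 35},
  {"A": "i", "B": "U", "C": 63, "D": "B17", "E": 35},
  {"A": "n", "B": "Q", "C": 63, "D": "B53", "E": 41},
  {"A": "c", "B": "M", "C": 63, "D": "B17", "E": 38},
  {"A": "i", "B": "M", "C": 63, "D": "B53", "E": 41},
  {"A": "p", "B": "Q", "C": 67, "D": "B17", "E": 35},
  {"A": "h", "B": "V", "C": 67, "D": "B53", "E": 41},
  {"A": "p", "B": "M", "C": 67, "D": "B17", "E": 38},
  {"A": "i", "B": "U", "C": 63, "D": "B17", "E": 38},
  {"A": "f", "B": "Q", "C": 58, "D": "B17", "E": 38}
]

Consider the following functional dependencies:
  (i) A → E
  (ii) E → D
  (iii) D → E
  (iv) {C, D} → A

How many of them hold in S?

(i) A → E: A=c: 2 rows → E takes values {35, 38} — violation; A=i: 3 rows → E takes values {35, 41, 38} — violation; A=p: 2 rows → E takes values {35, 38} — violation — fails.
(ii) E → D: every LHS value maps to a single RHS value — holds.
(iii) D → E: D=B17: 7 rows → E takes values {35, 38} — violation — fails.
(iv) {C, D} → A: (C=63, D=B17): 4 rows → A takes values {c, i} — violation; (C=63, D=B53): 2 rows → A takes values {n, i} — violation — fails.
1 of the 4 dependencies holds.

1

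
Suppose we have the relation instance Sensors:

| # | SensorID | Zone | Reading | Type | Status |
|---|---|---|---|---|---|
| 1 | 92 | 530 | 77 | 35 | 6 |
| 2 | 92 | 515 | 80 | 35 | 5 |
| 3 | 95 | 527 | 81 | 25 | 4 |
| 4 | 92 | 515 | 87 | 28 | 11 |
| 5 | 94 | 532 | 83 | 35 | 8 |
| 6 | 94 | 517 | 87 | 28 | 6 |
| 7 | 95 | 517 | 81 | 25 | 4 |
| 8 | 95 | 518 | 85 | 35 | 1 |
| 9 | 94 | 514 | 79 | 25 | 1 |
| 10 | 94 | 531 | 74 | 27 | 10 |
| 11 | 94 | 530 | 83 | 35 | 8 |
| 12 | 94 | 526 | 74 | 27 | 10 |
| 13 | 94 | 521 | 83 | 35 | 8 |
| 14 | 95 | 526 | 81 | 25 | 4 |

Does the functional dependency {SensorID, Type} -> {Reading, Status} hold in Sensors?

No

(SensorID=92, Type=35): rows 1, 2 → {Reading,Status} takes values {(77, 6), (80, 5)} — violation
(SensorID=95, Type=25): rows 3, 7, 14 → {Reading,Status} = (81, 4), (81, 4), (81, 4) ✓
(SensorID=92, Type=28): row 4 → {Reading,Status} = (87, 11) ✓
(SensorID=94, Type=35): rows 5, 11, 13 → {Reading,Status} = (83, 8), (83, 8), (83, 8) ✓
(SensorID=94, Type=28): row 6 → {Reading,Status} = (87, 6) ✓
(SensorID=95, Type=35): row 8 → {Reading,Status} = (85, 1) ✓
(SensorID=94, Type=25): row 9 → {Reading,Status} = (79, 1) ✓
(SensorID=94, Type=27): rows 10, 12 → {Reading,Status} = (74, 10), (74, 10) ✓
Two rows agree on {SensorID, Type} but differ on {Reading, Status}, so {SensorID, Type} -> {Reading, Status} does not hold.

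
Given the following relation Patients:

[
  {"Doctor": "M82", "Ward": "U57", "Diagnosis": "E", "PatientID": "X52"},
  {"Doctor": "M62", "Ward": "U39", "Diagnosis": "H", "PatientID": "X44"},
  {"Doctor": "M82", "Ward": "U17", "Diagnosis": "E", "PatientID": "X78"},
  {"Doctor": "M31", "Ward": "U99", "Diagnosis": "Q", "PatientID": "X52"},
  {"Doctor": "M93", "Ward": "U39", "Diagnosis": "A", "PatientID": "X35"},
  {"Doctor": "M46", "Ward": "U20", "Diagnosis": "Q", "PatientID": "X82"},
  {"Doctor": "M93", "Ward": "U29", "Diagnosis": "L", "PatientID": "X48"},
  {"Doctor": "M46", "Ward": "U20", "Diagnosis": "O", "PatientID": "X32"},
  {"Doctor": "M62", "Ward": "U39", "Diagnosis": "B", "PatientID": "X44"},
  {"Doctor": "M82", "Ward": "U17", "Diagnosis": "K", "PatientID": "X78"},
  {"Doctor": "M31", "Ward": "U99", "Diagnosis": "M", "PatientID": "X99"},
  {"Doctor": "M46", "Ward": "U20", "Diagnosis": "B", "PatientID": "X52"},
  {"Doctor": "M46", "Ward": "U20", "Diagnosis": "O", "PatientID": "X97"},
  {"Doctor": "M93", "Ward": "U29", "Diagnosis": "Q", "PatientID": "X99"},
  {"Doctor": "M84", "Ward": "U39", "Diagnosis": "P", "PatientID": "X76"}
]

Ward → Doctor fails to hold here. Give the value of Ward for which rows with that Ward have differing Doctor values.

U39

Ward=U57: 1 row → Doctor = M82 ✓
Ward=U39: 4 rows → Doctor takes values {M62, M93, M84} — violation
Ward=U17: 2 rows → Doctor = M82, M82 ✓
Ward=U99: 2 rows → Doctor = M31, M31 ✓
Ward=U20: 4 rows → Doctor = M46, M46, M46, M46 ✓
Ward=U29: 2 rows → Doctor = M93, M93 ✓
The only Ward value with inconsistent Doctor is Ward=U39.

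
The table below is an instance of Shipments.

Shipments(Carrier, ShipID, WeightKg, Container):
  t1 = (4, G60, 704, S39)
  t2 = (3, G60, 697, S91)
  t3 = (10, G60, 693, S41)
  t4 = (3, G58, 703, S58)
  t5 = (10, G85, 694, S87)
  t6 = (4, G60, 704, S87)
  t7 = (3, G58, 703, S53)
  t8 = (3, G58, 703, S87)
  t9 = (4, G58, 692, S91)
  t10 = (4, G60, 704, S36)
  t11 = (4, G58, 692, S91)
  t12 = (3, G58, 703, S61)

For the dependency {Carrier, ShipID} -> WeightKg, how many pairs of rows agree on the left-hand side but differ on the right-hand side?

0

(Carrier=4, ShipID=G60): all 3 rows agree on WeightKg — 0 pairs.
(Carrier=3, ShipID=G58): all 4 rows agree on WeightKg — 0 pairs.
(Carrier=4, ShipID=G58): all 2 rows agree on WeightKg — 0 pairs.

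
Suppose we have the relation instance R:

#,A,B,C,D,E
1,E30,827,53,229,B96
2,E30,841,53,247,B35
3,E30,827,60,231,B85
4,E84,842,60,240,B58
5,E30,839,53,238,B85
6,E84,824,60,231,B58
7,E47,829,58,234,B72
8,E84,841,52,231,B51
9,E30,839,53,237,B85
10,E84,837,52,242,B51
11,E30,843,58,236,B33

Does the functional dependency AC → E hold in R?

No

(A=E30, C=53): rows 1, 2, 5, 9 → E takes values {B96, B35, B85} — violation
(A=E30, C=60): row 3 → E = B85 ✓
(A=E84, C=60): rows 4, 6 → E = B58, B58 ✓
(A=E47, C=58): row 7 → E = B72 ✓
(A=E84, C=52): rows 8, 10 → E = B51, B51 ✓
(A=E30, C=58): row 11 → E = B33 ✓
Two rows agree on AC but differ on E, so AC → E does not hold.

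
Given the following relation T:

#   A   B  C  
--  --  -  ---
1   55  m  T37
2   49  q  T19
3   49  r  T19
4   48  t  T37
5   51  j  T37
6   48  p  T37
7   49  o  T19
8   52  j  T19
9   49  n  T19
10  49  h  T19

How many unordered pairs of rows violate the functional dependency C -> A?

10

C=T37: violating pairs (1,4), (1,5), (1,6), (4,5), (5,6) — 5 pairs.
C=T19: violating pairs (2,8), (3,8), (7,8), (8,9), (8,10) — 5 pairs.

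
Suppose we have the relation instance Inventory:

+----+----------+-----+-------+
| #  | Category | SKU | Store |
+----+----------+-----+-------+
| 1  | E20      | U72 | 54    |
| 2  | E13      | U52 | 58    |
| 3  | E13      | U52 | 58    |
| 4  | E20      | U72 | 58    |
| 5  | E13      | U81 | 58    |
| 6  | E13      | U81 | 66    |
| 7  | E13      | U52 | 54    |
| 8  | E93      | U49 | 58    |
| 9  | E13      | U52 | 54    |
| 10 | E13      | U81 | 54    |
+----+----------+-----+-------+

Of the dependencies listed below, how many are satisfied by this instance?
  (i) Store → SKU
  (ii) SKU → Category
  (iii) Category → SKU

(i) Store → SKU: Store=54: rows 1, 7, 9, 10 → SKU takes values {U72, U52, U81} — violation; Store=58: rows 2, 3, 4, 5, 8 → SKU takes values {U52, U72, U81, U49} — violation — fails.
(ii) SKU → Category: every LHS value maps to a single RHS value — holds.
(iii) Category → SKU: Category=E13: rows 2, 3, 5, 6, 7, 9, 10 → SKU takes values {U52, U81} — violation — fails.
1 of the 3 dependencies holds.

1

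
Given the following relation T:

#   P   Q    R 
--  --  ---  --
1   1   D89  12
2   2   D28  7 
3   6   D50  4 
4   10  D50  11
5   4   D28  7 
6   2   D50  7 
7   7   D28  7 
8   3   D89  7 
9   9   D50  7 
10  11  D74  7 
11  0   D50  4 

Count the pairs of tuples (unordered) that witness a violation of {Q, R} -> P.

5

(Q=D28, R=7): violating pairs (2,5), (2,7), (5,7) — 3 pairs.
(Q=D50, R=4): violating pairs (3,11) — 1 pair.
(Q=D50, R=7): violating pairs (6,9) — 1 pair.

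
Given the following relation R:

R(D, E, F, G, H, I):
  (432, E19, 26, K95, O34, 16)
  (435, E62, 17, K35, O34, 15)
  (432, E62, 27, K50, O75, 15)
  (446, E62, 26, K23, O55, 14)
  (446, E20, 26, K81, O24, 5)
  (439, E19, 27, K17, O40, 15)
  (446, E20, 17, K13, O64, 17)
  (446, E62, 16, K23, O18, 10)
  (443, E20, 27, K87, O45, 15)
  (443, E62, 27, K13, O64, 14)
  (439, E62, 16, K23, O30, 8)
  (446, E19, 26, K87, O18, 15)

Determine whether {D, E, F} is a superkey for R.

Yes

All 12 rows have distinct {D, E, F} values, so {D, E, F} → (all attributes) holds and {D, E, F} is a superkey.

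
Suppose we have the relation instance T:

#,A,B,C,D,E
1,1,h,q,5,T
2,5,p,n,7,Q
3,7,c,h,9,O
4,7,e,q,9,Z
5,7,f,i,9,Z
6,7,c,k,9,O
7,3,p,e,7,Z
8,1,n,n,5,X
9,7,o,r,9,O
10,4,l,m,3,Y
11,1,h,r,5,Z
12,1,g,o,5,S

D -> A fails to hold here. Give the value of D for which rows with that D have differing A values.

D=5: rows 1, 8, 11, 12 → A = 1, 1, 1, 1 ✓
D=7: rows 2, 7 → A takes values {5, 3} — violation
D=9: rows 3, 4, 5, 6, 9 → A = 7, 7, 7, 7, 7 ✓
D=3: row 10 → A = 4 ✓
The only D value with inconsistent A is D=7.

7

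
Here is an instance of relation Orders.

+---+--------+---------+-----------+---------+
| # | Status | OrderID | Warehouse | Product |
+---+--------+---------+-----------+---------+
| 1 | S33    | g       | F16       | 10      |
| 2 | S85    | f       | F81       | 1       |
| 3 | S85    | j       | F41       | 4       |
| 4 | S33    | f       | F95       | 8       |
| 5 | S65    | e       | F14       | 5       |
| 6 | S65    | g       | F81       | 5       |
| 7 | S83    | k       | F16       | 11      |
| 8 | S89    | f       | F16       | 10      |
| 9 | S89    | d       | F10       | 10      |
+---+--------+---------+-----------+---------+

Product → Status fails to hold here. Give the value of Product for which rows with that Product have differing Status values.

Product=10: rows 1, 8, 9 → Status takes values {S33, S89} — violation
Product=1: row 2 → Status = S85 ✓
Product=4: row 3 → Status = S85 ✓
Product=8: row 4 → Status = S33 ✓
Product=5: rows 5, 6 → Status = S65, S65 ✓
Product=11: row 7 → Status = S83 ✓
The only Product value with inconsistent Status is Product=10.

10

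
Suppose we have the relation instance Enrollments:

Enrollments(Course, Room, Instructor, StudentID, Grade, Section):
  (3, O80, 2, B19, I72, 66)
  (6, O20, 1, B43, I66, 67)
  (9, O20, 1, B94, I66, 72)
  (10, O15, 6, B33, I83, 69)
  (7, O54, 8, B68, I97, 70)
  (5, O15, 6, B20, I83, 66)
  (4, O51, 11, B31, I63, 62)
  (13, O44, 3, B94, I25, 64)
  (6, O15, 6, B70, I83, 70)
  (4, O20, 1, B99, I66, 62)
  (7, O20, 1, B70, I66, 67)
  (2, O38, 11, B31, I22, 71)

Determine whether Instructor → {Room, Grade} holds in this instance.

Instructor=2: 1 row → {Room,Grade} = (O80, I72) ✓
Instructor=1: 4 rows → {Room,Grade} = (O20, I66), (O20, I66), (O20, I66), (O20, I66) ✓
Instructor=6: 3 rows → {Room,Grade} = (O15, I83), (O15, I83), (O15, I83) ✓
Instructor=8: 1 row → {Room,Grade} = (O54, I97) ✓
Instructor=11: 2 rows → {Room,Grade} takes values {(O51, I63), (O38, I22)} — violation
Instructor=3: 1 row → {Room,Grade} = (O44, I25) ✓
Two rows agree on Instructor but differ on {Room, Grade}, so Instructor → {Room, Grade} does not hold.

No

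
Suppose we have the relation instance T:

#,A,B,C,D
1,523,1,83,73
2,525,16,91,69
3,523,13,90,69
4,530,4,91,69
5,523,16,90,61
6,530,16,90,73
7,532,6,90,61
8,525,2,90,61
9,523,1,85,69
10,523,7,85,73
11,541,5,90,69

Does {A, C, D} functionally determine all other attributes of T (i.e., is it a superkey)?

Yes

All 11 rows have distinct {A, C, D} values, so {A, C, D} → (all attributes) holds and {A, C, D} is a superkey.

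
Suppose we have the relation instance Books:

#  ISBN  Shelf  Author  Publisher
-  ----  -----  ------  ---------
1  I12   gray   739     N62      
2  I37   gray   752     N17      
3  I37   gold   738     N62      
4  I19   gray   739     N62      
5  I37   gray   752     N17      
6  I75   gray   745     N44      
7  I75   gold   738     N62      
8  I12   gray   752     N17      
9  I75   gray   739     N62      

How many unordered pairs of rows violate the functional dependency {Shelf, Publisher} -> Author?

(Shelf=gray, Publisher=N62): all 3 rows agree on Author — 0 pairs.
(Shelf=gray, Publisher=N17): all 3 rows agree on Author — 0 pairs.
(Shelf=gold, Publisher=N62): all 2 rows agree on Author — 0 pairs.

0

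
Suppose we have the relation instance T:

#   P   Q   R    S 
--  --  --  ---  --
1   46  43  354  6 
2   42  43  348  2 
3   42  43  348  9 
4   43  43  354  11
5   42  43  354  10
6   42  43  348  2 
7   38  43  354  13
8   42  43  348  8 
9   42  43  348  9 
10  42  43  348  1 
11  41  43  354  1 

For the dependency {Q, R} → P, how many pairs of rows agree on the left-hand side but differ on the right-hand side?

10

(Q=43, R=354): violating pairs (1,4), (1,5), (1,7), (1,11), (4,5), (4,7), (4,11), (5,7), (5,11), (7,11) — 10 pairs.
(Q=43, R=348): all 6 rows agree on P — 0 pairs.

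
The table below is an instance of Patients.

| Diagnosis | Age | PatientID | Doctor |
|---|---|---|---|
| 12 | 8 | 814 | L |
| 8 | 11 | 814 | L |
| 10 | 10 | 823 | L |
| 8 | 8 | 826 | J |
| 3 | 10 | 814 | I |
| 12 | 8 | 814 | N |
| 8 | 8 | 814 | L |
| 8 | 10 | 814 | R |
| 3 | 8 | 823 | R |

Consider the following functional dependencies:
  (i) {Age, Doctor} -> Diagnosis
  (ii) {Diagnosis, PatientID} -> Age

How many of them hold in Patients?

0

(i) {Age, Doctor} -> Diagnosis: (Age=8, Doctor=L): 2 rows → Diagnosis takes values {12, 8} — violation — fails.
(ii) {Diagnosis, PatientID} -> Age: (Diagnosis=8, PatientID=814): 3 rows → Age takes values {11, 8, 10} — violation — fails.
None of the 2 dependencies hold.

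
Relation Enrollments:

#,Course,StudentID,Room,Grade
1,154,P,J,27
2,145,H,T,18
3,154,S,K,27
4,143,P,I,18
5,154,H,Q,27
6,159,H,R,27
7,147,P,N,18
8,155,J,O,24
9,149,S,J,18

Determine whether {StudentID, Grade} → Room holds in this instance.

(StudentID=P, Grade=27): row 1 → Room = J ✓
(StudentID=H, Grade=18): row 2 → Room = T ✓
(StudentID=S, Grade=27): row 3 → Room = K ✓
(StudentID=P, Grade=18): rows 4, 7 → Room takes values {I, N} — violation
(StudentID=H, Grade=27): rows 5, 6 → Room takes values {Q, R} — violation
(StudentID=J, Grade=24): row 8 → Room = O ✓
(StudentID=S, Grade=18): row 9 → Room = J ✓
Two rows agree on {StudentID, Grade} but differ on Room, so {StudentID, Grade} → Room does not hold.

No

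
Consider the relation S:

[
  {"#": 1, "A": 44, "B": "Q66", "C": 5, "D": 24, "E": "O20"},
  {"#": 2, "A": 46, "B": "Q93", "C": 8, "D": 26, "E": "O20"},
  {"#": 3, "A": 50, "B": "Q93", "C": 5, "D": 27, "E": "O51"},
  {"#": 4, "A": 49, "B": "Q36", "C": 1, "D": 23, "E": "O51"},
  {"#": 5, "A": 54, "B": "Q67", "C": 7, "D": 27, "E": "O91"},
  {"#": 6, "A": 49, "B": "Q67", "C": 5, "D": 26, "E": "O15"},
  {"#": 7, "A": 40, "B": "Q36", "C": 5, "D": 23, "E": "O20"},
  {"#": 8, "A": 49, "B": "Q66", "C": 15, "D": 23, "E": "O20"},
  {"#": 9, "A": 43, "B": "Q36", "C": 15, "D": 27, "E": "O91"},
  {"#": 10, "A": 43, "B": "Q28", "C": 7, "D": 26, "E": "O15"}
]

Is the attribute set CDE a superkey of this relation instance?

Yes

All 10 rows have distinct CDE values, so CDE → (all attributes) holds and CDE is a superkey.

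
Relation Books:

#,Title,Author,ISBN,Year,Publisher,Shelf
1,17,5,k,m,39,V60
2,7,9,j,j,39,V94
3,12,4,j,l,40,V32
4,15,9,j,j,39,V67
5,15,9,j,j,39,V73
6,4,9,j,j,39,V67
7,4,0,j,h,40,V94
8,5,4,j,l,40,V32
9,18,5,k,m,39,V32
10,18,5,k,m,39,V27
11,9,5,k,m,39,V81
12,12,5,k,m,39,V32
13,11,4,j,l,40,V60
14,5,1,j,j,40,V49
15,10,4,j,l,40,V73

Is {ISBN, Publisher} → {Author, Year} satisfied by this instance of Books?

(ISBN=k, Publisher=39): rows 1, 9, 10, 11, 12 → {Author,Year} = (5, m), (5, m), (5, m), (5, m), (5, m) ✓
(ISBN=j, Publisher=39): rows 2, 4, 5, 6 → {Author,Year} = (9, j), (9, j), (9, j), (9, j) ✓
(ISBN=j, Publisher=40): rows 3, 7, 8, 13, 14, 15 → {Author,Year} takes values {(4, l), (0, h), (1, j)} — violation
Two rows agree on {ISBN, Publisher} but differ on {Author, Year}, so {ISBN, Publisher} → {Author, Year} does not hold.

No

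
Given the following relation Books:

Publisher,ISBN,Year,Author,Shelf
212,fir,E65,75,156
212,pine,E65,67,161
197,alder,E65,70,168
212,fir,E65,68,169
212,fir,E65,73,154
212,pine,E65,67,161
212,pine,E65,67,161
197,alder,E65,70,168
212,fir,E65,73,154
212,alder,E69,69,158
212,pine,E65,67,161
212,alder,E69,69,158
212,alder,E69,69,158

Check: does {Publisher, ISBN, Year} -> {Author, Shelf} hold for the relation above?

No

(Publisher=212, ISBN=fir, Year=E65): 4 rows → {Author,Shelf} takes values {(75, 156), (68, 169), (73, 154)} — violation
(Publisher=212, ISBN=pine, Year=E65): 4 rows → {Author,Shelf} = (67, 161), (67, 161), (67, 161), (67, 161) ✓
(Publisher=197, ISBN=alder, Year=E65): 2 rows → {Author,Shelf} = (70, 168), (70, 168) ✓
(Publisher=212, ISBN=alder, Year=E69): 3 rows → {Author,Shelf} = (69, 158), (69, 158), (69, 158) ✓
Two rows agree on {Publisher, ISBN, Year} but differ on {Author, Shelf}, so {Publisher, ISBN, Year} -> {Author, Shelf} does not hold.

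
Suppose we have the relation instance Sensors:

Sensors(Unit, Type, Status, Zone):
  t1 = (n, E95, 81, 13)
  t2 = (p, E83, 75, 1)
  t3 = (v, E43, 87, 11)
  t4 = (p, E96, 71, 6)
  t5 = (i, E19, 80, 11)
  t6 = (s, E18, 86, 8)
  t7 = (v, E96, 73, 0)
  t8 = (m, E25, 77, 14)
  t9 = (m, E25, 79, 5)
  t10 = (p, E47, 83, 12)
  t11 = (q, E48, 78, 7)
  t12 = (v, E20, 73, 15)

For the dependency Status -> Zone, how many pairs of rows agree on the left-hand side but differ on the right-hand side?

1

Status=73: violating pairs (7,12) — 1 pair.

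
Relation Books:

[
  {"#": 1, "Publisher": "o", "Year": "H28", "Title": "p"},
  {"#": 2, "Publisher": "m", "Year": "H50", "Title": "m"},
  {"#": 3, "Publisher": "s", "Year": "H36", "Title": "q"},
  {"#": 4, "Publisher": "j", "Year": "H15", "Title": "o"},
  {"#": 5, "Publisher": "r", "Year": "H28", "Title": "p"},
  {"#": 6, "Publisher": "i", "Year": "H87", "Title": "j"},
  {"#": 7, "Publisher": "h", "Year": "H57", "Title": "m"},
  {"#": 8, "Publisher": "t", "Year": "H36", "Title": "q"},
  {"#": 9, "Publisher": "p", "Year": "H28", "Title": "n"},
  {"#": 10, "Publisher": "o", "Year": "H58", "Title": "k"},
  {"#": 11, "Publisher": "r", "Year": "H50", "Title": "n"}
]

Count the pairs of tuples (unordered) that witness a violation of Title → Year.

2

Title=p: all 2 rows agree on Year — 0 pairs.
Title=m: violating pairs (2,7) — 1 pair.
Title=q: all 2 rows agree on Year — 0 pairs.
Title=n: violating pairs (9,11) — 1 pair.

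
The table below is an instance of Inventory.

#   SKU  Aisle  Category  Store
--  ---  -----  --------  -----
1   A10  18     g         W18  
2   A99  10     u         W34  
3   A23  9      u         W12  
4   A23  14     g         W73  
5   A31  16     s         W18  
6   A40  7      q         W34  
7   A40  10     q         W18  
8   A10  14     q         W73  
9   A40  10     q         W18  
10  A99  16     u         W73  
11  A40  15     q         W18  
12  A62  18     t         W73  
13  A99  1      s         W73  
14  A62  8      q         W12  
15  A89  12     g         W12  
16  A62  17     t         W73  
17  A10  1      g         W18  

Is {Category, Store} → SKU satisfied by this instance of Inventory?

Yes

(Category=g, Store=W18): rows 1, 17 → SKU = A10, A10 ✓
(Category=u, Store=W34): row 2 → SKU = A99 ✓
(Category=u, Store=W12): row 3 → SKU = A23 ✓
(Category=g, Store=W73): row 4 → SKU = A23 ✓
(Category=s, Store=W18): row 5 → SKU = A31 ✓
(Category=q, Store=W34): row 6 → SKU = A40 ✓
(Category=q, Store=W18): rows 7, 9, 11 → SKU = A40, A40, A40 ✓
(Category=q, Store=W73): row 8 → SKU = A10 ✓
(Category=u, Store=W73): row 10 → SKU = A99 ✓
(Category=t, Store=W73): rows 12, 16 → SKU = A62, A62 ✓
(Category=s, Store=W73): row 13 → SKU = A99 ✓
(Category=q, Store=W12): row 14 → SKU = A62 ✓
(Category=g, Store=W12): row 15 → SKU = A89 ✓
Every {Category, Store} value is associated with a single SKU value, so {Category, Store} → SKU holds.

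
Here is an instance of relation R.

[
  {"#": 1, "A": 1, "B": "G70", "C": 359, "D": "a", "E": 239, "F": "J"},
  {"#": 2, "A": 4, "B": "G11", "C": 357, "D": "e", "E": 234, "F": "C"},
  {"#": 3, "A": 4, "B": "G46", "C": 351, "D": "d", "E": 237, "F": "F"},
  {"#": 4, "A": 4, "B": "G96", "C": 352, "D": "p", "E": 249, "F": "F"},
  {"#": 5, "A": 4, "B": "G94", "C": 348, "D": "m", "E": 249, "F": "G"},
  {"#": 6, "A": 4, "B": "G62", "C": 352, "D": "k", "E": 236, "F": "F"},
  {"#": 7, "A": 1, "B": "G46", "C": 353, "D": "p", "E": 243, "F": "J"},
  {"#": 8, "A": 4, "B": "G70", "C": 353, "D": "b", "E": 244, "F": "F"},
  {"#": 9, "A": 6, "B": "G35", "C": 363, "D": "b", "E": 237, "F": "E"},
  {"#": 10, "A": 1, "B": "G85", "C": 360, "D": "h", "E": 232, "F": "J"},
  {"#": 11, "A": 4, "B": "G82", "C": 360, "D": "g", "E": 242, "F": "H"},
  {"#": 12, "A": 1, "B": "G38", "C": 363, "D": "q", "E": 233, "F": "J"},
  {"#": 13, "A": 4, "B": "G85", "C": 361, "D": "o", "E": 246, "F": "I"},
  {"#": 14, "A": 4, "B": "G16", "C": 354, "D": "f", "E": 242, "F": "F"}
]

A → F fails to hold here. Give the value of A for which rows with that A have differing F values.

A=1: rows 1, 7, 10, 12 → F = J, J, J, J ✓
A=4: rows 2, 3, 4, 5, 6, 8, 11, 13, 14 → F takes values {C, F, G, H, I} — violation
A=6: row 9 → F = E ✓
The only A value with inconsistent F is A=4.

4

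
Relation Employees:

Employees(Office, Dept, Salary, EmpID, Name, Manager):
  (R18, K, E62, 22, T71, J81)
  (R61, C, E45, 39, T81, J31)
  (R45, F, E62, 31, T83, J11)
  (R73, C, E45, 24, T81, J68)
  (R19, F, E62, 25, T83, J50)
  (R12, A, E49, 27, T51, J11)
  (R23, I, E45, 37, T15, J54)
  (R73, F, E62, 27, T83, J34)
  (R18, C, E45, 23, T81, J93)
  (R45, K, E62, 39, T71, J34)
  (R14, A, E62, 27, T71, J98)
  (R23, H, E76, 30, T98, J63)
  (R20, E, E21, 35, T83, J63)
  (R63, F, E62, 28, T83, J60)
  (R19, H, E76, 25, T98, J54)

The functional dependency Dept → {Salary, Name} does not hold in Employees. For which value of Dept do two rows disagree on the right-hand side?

Dept=K: 2 rows → {Salary,Name} = (E62, T71), (E62, T71) ✓
Dept=C: 3 rows → {Salary,Name} = (E45, T81), (E45, T81), (E45, T81) ✓
Dept=F: 4 rows → {Salary,Name} = (E62, T83), (E62, T83), (E62, T83), (E62, T83) ✓
Dept=A: 2 rows → {Salary,Name} takes values {(E49, T51), (E62, T71)} — violation
Dept=I: 1 row → {Salary,Name} = (E45, T15) ✓
Dept=H: 2 rows → {Salary,Name} = (E76, T98), (E76, T98) ✓
Dept=E: 1 row → {Salary,Name} = (E21, T83) ✓
The only Dept value with inconsistent RHS is Dept=A.

A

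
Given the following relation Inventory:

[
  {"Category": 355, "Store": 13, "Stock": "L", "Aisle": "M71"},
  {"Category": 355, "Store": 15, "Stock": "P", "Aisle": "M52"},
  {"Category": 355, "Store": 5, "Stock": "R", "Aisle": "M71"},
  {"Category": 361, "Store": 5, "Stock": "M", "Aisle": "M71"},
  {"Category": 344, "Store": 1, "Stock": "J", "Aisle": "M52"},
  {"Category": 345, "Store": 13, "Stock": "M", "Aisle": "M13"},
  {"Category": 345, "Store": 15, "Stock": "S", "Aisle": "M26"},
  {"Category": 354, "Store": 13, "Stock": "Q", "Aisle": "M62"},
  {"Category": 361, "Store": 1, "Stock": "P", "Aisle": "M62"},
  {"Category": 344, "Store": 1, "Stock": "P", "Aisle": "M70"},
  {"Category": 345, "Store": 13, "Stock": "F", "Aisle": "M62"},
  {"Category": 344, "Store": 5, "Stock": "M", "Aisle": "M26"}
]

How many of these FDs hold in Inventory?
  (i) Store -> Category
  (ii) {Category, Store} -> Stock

(i) Store -> Category: Store=13: 4 rows → Category takes values {355, 345, 354} — violation; Store=15: 2 rows → Category takes values {355, 345} — violation; Store=5: 3 rows → Category takes values {355, 361, 344} — violation; Store=1: 3 rows → Category takes values {344, 361} — violation — fails.
(ii) {Category, Store} -> Stock: (Category=344, Store=1): 2 rows → Stock takes values {J, P} — violation; (Category=345, Store=13): 2 rows → Stock takes values {M, F} — violation — fails.
None of the 2 dependencies hold.

0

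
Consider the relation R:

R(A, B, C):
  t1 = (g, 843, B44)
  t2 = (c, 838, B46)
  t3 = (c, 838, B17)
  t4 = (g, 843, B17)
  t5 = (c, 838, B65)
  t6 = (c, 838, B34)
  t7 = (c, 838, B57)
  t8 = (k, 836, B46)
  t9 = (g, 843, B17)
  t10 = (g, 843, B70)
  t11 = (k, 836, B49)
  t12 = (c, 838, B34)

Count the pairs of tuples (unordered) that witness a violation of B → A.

0

B=843: all 4 rows agree on A — 0 pairs.
B=838: all 6 rows agree on A — 0 pairs.
B=836: all 2 rows agree on A — 0 pairs.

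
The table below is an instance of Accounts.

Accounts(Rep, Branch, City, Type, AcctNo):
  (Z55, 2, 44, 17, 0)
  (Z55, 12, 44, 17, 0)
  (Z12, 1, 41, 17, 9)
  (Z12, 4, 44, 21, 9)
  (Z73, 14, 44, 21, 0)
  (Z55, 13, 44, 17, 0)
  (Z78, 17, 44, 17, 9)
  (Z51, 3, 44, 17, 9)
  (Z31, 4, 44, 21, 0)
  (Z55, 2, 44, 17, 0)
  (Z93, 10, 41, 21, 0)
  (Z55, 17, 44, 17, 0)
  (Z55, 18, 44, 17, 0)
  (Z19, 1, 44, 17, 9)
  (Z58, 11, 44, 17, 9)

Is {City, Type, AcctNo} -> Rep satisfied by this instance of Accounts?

No

(City=44, Type=17, AcctNo=0): 6 rows → Rep = Z55, Z55, Z55, Z55, Z55, Z55 ✓
(City=41, Type=17, AcctNo=9): 1 row → Rep = Z12 ✓
(City=44, Type=21, AcctNo=9): 1 row → Rep = Z12 ✓
(City=44, Type=21, AcctNo=0): 2 rows → Rep takes values {Z73, Z31} — violation
(City=44, Type=17, AcctNo=9): 4 rows → Rep takes values {Z78, Z51, Z19, Z58} — violation
(City=41, Type=21, AcctNo=0): 1 row → Rep = Z93 ✓
Two rows agree on {City, Type, AcctNo} but differ on Rep, so {City, Type, AcctNo} -> Rep does not hold.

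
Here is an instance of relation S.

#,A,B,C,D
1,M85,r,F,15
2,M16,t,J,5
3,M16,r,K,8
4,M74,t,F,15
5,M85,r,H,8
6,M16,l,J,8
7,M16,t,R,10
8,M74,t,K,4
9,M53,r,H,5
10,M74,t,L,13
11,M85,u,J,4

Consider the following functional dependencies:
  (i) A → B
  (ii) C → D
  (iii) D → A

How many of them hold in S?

(i) A → B: A=M85: rows 1, 5, 11 → B takes values {r, u} — violation; A=M16: rows 2, 3, 6, 7 → B takes values {t, r, l} — violation — fails.
(ii) C → D: C=J: rows 2, 6, 11 → D takes values {5, 8, 4} — violation; C=K: rows 3, 8 → D takes values {8, 4} — violation; C=H: rows 5, 9 → D takes values {8, 5} — violation — fails.
(iii) D → A: D=15: rows 1, 4 → A takes values {M85, M74} — violation; D=5: rows 2, 9 → A takes values {M16, M53} — violation; D=8: rows 3, 5, 6 → A takes values {M16, M85} — violation; D=4: rows 8, 11 → A takes values {M74, M85} — violation — fails.
None of the 3 dependencies hold.

0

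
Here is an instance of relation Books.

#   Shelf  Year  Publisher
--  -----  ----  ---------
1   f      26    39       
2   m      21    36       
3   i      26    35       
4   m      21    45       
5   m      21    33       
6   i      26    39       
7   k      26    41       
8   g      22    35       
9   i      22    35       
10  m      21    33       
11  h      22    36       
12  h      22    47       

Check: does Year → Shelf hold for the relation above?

Year=26: rows 1, 3, 6, 7 → Shelf takes values {f, i, k} — violation
Year=21: rows 2, 4, 5, 10 → Shelf = m, m, m, m ✓
Year=22: rows 8, 9, 11, 12 → Shelf takes values {g, i, h} — violation
Two rows agree on Year but differ on Shelf, so Year → Shelf does not hold.

No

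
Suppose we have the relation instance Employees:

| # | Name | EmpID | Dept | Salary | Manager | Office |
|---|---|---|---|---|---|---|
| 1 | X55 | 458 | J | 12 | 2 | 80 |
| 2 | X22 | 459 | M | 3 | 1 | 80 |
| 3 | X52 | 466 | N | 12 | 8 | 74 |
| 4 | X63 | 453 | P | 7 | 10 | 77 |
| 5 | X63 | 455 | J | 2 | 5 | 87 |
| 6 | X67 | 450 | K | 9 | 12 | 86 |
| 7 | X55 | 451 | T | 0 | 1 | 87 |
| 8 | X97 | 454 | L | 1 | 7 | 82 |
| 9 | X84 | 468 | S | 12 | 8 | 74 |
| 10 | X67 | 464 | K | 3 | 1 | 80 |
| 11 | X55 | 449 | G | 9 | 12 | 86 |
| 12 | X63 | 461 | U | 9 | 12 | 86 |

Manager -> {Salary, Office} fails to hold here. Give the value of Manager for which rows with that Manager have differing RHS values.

1

Manager=2: row 1 → {Salary,Office} = (12, 80) ✓
Manager=1: rows 2, 7, 10 → {Salary,Office} takes values {(3, 80), (0, 87)} — violation
Manager=8: rows 3, 9 → {Salary,Office} = (12, 74), (12, 74) ✓
Manager=10: row 4 → {Salary,Office} = (7, 77) ✓
Manager=5: row 5 → {Salary,Office} = (2, 87) ✓
Manager=12: rows 6, 11, 12 → {Salary,Office} = (9, 86), (9, 86), (9, 86) ✓
Manager=7: row 8 → {Salary,Office} = (1, 82) ✓
The only Manager value with inconsistent RHS is Manager=1.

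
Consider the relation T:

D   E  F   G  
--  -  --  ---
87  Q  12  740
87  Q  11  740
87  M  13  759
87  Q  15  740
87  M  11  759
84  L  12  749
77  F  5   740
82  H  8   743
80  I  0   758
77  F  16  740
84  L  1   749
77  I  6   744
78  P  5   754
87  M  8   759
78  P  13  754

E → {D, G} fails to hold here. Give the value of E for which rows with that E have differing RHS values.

I

E=Q: 3 rows → {D,G} = (87, 740), (87, 740), (87, 740) ✓
E=M: 3 rows → {D,G} = (87, 759), (87, 759), (87, 759) ✓
E=L: 2 rows → {D,G} = (84, 749), (84, 749) ✓
E=F: 2 rows → {D,G} = (77, 740), (77, 740) ✓
E=H: 1 row → {D,G} = (82, 743) ✓
E=I: 2 rows → {D,G} takes values {(80, 758), (77, 744)} — violation
E=P: 2 rows → {D,G} = (78, 754), (78, 754) ✓
The only E value with inconsistent RHS is E=I.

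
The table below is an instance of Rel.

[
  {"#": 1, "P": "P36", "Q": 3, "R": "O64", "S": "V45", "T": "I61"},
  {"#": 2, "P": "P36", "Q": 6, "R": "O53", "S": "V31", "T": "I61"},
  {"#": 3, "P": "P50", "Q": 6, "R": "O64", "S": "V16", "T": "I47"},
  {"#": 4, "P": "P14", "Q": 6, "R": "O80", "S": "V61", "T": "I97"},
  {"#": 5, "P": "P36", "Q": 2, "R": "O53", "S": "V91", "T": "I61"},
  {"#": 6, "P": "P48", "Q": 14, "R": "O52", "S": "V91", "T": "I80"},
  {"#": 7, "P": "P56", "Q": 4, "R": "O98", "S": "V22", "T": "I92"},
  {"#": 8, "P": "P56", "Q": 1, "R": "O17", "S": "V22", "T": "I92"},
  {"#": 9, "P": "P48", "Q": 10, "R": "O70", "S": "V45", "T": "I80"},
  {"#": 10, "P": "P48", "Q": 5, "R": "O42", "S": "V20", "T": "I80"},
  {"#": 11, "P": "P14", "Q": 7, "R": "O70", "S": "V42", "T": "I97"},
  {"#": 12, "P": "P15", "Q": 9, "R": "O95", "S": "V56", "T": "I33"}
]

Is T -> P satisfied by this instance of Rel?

Yes

T=I61: rows 1, 2, 5 → P = P36, P36, P36 ✓
T=I47: row 3 → P = P50 ✓
T=I97: rows 4, 11 → P = P14, P14 ✓
T=I80: rows 6, 9, 10 → P = P48, P48, P48 ✓
T=I92: rows 7, 8 → P = P56, P56 ✓
T=I33: row 12 → P = P15 ✓
Every T value is associated with a single P value, so T -> P holds.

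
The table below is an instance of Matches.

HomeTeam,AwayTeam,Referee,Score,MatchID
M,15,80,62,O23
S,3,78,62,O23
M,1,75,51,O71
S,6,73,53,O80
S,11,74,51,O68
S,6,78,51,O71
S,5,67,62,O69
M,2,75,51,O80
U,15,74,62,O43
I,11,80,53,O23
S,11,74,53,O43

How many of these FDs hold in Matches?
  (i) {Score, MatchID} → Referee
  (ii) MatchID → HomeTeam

(i) {Score, MatchID} → Referee: (Score=62, MatchID=O23): 2 rows → Referee takes values {80, 78} — violation; (Score=51, MatchID=O71): 2 rows → Referee takes values {75, 78} — violation — fails.
(ii) MatchID → HomeTeam: MatchID=O23: 3 rows → HomeTeam takes values {M, S, I} — violation; MatchID=O71: 2 rows → HomeTeam takes values {M, S} — violation; MatchID=O80: 2 rows → HomeTeam takes values {S, M} — violation; MatchID=O43: 2 rows → HomeTeam takes values {U, S} — violation — fails.
None of the 2 dependencies hold.

0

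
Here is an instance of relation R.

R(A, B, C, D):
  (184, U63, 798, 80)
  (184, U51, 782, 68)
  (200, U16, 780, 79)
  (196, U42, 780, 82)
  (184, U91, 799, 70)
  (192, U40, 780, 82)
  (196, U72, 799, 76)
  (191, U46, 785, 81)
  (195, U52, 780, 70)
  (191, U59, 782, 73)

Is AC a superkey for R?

All 10 rows have distinct AC values, so AC → (all attributes) holds and AC is a superkey.

Yes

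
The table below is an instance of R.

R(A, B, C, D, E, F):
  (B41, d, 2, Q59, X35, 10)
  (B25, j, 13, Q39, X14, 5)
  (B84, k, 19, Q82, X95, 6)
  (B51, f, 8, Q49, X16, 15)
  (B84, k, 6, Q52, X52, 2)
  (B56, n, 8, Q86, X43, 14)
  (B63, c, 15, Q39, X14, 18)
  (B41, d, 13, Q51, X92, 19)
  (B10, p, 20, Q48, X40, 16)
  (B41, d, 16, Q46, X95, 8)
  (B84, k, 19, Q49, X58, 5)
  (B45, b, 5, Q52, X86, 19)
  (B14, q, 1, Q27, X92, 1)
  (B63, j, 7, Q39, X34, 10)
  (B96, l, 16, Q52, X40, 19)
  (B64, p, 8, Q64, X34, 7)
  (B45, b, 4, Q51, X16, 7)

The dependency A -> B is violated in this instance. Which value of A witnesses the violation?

A=B41: 3 rows → B = d, d, d ✓
A=B25: 1 row → B = j ✓
A=B84: 3 rows → B = k, k, k ✓
A=B51: 1 row → B = f ✓
A=B56: 1 row → B = n ✓
A=B63: 2 rows → B takes values {c, j} — violation
A=B10: 1 row → B = p ✓
A=B45: 2 rows → B = b, b ✓
A=B14: 1 row → B = q ✓
A=B96: 1 row → B = l ✓
A=B64: 1 row → B = p ✓
The only A value with inconsistent B is A=B63.

B63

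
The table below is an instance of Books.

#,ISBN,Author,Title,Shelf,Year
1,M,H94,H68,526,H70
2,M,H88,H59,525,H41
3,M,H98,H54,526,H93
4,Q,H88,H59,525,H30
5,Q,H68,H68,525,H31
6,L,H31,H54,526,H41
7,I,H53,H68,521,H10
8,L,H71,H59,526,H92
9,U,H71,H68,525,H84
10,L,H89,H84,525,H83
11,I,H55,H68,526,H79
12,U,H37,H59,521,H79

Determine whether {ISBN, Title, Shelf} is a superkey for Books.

All 12 rows have distinct {ISBN, Title, Shelf} values, so {ISBN, Title, Shelf} → (all attributes) holds and {ISBN, Title, Shelf} is a superkey.

Yes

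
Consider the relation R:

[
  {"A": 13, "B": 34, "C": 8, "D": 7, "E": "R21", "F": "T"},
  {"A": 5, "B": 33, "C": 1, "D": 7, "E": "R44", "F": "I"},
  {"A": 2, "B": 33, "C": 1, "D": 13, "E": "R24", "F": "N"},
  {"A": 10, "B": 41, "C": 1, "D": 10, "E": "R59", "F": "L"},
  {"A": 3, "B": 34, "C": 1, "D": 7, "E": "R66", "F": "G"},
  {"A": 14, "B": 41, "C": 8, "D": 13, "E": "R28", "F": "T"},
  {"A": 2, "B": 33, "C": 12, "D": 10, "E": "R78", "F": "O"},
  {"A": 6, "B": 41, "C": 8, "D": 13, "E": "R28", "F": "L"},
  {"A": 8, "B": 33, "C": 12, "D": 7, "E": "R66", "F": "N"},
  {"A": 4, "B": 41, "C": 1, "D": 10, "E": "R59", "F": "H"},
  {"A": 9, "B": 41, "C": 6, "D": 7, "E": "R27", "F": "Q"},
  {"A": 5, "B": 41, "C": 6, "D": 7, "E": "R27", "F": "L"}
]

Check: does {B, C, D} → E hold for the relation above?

Yes

(B=34, C=8, D=7): 1 row → E = R21 ✓
(B=33, C=1, D=7): 1 row → E = R44 ✓
(B=33, C=1, D=13): 1 row → E = R24 ✓
(B=41, C=1, D=10): 2 rows → E = R59, R59 ✓
(B=34, C=1, D=7): 1 row → E = R66 ✓
(B=41, C=8, D=13): 2 rows → E = R28, R28 ✓
(B=33, C=12, D=10): 1 row → E = R78 ✓
(B=33, C=12, D=7): 1 row → E = R66 ✓
(B=41, C=6, D=7): 2 rows → E = R27, R27 ✓
Every {B, C, D} value is associated with a single E value, so {B, C, D} → E holds.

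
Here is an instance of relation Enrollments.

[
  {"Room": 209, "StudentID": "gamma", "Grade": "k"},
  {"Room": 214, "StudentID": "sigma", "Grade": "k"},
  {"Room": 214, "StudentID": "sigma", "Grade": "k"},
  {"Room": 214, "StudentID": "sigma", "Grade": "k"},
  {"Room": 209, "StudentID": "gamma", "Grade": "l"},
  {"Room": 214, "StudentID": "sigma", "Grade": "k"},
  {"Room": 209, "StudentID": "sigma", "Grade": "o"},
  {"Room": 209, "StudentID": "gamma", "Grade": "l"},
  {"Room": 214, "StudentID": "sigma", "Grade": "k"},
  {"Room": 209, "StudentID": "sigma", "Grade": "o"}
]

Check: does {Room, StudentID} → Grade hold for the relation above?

No

(Room=209, StudentID=gamma): 3 rows → Grade takes values {k, l} — violation
(Room=214, StudentID=sigma): 5 rows → Grade = k, k, k, k, k ✓
(Room=209, StudentID=sigma): 2 rows → Grade = o, o ✓
Two rows agree on {Room, StudentID} but differ on Grade, so {Room, StudentID} → Grade does not hold.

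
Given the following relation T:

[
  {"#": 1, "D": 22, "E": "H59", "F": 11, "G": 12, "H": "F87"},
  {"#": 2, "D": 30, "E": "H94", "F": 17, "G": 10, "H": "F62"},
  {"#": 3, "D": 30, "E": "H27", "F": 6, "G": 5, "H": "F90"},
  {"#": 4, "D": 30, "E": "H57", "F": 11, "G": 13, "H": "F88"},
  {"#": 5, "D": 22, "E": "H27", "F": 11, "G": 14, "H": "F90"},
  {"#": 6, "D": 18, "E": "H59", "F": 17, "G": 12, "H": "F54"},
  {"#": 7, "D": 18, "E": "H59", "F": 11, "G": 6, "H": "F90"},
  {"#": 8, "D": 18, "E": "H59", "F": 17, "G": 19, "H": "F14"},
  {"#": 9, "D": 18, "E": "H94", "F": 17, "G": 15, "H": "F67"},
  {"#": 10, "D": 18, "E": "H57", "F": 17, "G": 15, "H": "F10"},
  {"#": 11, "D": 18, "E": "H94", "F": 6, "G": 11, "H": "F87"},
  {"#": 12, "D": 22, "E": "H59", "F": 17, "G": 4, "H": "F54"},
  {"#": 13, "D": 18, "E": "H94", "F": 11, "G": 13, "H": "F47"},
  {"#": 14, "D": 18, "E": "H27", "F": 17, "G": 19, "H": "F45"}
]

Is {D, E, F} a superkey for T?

No

Rows 6 and 8 have the same {D, E, F} value (D=18, E=H59, F=17) but are distinct tuples, so {D, E, F} does not determine every attribute — not a superkey.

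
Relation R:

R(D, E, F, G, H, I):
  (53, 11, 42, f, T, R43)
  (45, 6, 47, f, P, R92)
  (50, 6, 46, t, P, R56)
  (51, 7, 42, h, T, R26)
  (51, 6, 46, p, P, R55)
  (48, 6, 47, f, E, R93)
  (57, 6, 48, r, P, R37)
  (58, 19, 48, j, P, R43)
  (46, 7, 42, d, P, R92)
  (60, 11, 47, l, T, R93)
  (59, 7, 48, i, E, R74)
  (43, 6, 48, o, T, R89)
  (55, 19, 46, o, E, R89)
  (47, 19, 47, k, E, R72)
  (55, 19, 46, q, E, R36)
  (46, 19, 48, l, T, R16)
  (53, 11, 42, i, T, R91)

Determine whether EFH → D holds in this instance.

(E=11, F=42, H=T): 2 rows → D = 53, 53 ✓
(E=6, F=47, H=P): 1 row → D = 45 ✓
(E=6, F=46, H=P): 2 rows → D takes values {50, 51} — violation
(E=7, F=42, H=T): 1 row → D = 51 ✓
(E=6, F=47, H=E): 1 row → D = 48 ✓
(E=6, F=48, H=P): 1 row → D = 57 ✓
(E=19, F=48, H=P): 1 row → D = 58 ✓
(E=7, F=42, H=P): 1 row → D = 46 ✓
(E=11, F=47, H=T): 1 row → D = 60 ✓
(E=7, F=48, H=E): 1 row → D = 59 ✓
(E=6, F=48, H=T): 1 row → D = 43 ✓
(E=19, F=46, H=E): 2 rows → D = 55, 55 ✓
(E=19, F=47, H=E): 1 row → D = 47 ✓
(E=19, F=48, H=T): 1 row → D = 46 ✓
Two rows agree on EFH but differ on D, so EFH → D does not hold.

No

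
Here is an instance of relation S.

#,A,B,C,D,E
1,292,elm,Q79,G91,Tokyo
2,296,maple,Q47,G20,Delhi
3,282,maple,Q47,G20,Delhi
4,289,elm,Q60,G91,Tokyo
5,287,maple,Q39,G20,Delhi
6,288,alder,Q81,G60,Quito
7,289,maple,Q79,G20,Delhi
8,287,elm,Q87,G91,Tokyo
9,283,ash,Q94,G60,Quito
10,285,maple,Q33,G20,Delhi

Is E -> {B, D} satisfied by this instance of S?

E=Tokyo: rows 1, 4, 8 → {B,D} = (elm, G91), (elm, G91), (elm, G91) ✓
E=Delhi: rows 2, 3, 5, 7, 10 → {B,D} = (maple, G20), (maple, G20), (maple, G20), (maple, G20), (maple, G20) ✓
E=Quito: rows 6, 9 → {B,D} takes values {(alder, G60), (ash, G60)} — violation
Two rows agree on E but differ on {B, D}, so E -> {B, D} does not hold.

No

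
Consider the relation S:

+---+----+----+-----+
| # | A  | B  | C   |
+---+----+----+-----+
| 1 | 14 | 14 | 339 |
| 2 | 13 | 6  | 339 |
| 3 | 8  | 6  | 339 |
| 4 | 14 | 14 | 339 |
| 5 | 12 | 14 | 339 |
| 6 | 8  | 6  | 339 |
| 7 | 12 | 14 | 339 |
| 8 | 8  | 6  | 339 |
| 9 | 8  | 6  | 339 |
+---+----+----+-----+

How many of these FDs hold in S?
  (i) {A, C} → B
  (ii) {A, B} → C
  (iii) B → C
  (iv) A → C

(i) {A, C} → B: every LHS value maps to a single RHS value — holds.
(ii) {A, B} → C: every LHS value maps to a single RHS value — holds.
(iii) B → C: every LHS value maps to a single RHS value — holds.
(iv) A → C: every LHS value maps to a single RHS value — holds.
4 of the 4 dependencies hold.

4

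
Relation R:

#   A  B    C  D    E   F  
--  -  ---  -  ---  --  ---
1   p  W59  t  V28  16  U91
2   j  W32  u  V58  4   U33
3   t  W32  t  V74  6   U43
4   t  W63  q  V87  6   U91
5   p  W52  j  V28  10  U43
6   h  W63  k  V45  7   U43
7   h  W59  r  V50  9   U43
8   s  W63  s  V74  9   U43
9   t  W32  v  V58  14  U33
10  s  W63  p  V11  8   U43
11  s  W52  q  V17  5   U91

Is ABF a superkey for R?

No

Rows 8 and 10 have the same ABF value (A=s, B=W63, F=U43) but are distinct tuples, so ABF does not determine every attribute — not a superkey.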